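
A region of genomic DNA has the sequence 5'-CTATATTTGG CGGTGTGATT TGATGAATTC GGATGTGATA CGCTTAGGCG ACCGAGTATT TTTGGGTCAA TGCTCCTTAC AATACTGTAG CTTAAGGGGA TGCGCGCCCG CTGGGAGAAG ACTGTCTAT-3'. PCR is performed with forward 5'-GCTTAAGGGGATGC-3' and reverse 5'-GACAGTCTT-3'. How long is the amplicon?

37 bp

Scanning the template, GCTTAAGGGGATGC occurs at positions 90–103; this primer anneals to the bottom strand there with its 3' end pointing downstream.
Reverse complement of the reverse primer: AAGACTGTC. This occurs on the top strand at positions 118–126.
The product runs from position 90 to position 126, so its length is 126 − 90 + 1 = 37 bp.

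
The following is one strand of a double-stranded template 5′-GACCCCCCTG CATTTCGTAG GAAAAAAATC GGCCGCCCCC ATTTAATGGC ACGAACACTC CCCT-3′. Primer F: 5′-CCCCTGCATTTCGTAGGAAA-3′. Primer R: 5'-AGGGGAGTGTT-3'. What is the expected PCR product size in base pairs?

The forward primer matches the template at positions 5–24.
Taking the reverse complement of AGGGGAGTGTT gives AACACTCCCCT, found at positions 54–64 on the template; the primer anneals here to the top strand with its 3' end pointing upstream.
Product length = (reverse-primer end) − (forward-primer start) + 1 = 64 − 5 + 1 = 60 bp.

60 bp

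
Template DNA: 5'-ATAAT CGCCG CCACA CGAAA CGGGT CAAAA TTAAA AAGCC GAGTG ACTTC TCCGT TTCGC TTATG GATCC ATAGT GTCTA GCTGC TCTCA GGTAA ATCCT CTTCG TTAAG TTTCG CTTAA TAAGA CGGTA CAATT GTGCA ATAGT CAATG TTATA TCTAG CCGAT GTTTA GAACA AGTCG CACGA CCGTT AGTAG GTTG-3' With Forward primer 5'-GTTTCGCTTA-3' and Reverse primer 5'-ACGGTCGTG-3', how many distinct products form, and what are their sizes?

Two products: 136 bp, 80 bp

The forward primer GTTTCGCTTA matches the top strand at positions 54–63, 110–119.
The reverse primer's reverse complement is CACGACCGT, matching at positions 181–189.
Each forward site pairs with the reverse site to give a product ending at position 189: sizes 136, 80 bp.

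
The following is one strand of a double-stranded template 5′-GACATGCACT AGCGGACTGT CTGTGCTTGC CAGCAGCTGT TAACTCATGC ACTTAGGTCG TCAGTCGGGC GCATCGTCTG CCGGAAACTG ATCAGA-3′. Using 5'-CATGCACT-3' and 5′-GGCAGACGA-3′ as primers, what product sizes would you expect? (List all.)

80 bp, 37 bp

The forward primer CATGCACT matches the top strand at positions 3–10, 46–53.
The reverse primer's reverse complement is TCGTCTGCC, matching at positions 74–82.
Each forward site pairs with the reverse site to give a product ending at position 82: sizes 80, 37 bp.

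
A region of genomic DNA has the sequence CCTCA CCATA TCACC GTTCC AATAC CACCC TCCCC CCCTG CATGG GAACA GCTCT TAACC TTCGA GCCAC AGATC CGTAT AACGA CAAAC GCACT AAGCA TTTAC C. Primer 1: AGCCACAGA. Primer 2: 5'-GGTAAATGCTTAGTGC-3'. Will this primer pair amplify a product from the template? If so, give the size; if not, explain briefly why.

Primer 1 (AGCCACAGA) matches the top strand at positions 65–73; it acts as a forward primer.
Primer 2's reverse complement is GCACTAAGCATTTACC, matching the top strand at positions 91–106; it acts as a reverse primer.
The 3' ends face each other across positions 65–106, giving a 42 bp product.

Yes — a 42 bp product.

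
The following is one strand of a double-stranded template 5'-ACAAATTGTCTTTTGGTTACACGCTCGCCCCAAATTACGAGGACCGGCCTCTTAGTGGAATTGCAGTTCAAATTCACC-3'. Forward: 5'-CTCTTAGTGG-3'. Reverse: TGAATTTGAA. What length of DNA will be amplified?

28 bp

Forward primer CTCTTAGTGG is found on the top strand at positions 49–58.
The reverse primer's reverse complement is TTCAAATTCA, which matches the template at positions 67–76.
Amplicon spans positions 49–76: 28 bp.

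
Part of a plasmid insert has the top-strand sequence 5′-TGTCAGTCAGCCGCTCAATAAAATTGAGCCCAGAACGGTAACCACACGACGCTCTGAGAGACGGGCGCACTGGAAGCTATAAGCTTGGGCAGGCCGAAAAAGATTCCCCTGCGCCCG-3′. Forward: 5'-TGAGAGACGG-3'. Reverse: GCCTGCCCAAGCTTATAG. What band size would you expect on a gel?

The forward primer matches the template at positions 55–64.
Taking the reverse complement of GCCTGCCCAAGCTTATAG gives CTATAAGCTTGGGCAGGC, found at positions 77–94 on the template; the primer anneals here to the top strand with its 3' end pointing upstream.
The product runs from position 55 to position 94, so its length is 94 − 55 + 1 = 40 bp.

40 bp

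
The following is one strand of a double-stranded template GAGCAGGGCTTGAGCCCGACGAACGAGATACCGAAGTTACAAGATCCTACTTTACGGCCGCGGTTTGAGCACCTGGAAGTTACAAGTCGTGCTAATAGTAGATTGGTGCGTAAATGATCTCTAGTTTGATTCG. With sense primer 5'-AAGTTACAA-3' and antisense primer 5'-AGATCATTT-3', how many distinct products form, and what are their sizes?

The forward primer AAGTTACAA matches the top strand at positions 34–42, 77–85.
The reverse primer's reverse complement is AAATGATCT, matching at positions 112–120.
Each forward site pairs with the reverse site to give a product ending at position 120: sizes 87, 44 bp.

Two products: 87 bp, 44 bp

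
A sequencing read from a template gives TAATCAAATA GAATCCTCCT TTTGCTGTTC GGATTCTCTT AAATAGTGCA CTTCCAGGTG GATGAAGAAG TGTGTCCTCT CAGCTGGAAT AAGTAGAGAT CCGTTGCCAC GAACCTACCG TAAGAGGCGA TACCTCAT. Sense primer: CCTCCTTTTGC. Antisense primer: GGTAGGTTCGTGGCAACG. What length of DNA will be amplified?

105 bp

Scanning the template, CCTCCTTTTGC occurs at positions 15–25; this primer anneals to the bottom strand there with its 3' end pointing downstream.
Taking the reverse complement of GGTAGGTTCGTGGCAACG gives CGTTGCCACGAACCTACC, found at positions 102–119 on the template; the primer anneals here to the top strand with its 3' end pointing upstream.
Product length = (reverse-primer end) − (forward-primer start) + 1 = 119 − 15 + 1 = 105 bp.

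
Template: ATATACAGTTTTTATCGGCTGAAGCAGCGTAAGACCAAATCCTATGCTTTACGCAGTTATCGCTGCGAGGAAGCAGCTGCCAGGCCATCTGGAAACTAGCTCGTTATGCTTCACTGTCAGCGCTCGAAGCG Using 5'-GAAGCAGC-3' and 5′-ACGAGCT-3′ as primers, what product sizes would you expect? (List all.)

The forward primer GAAGCAGC matches the top strand at positions 21–28, 70–77.
The reverse primer's reverse complement is AGCTCGT, matching at positions 98–104.
Each forward site pairs with the reverse site to give a product ending at position 104: sizes 84, 35 bp.

84 bp, 35 bp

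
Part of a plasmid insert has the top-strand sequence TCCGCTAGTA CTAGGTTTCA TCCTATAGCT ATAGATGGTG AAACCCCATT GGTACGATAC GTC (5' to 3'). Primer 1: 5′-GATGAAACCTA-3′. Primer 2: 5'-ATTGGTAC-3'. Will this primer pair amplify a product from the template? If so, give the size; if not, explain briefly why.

Primer 1 (GATGAAACCTA) has reverse complement TAGGTTTCATC, which matches the top strand at positions 12–22; primer 1 anneals to the top strand there with its 3' end pointing upstream toward position 12.
Primer 2 (ATTGGTAC) matches the top strand directly at positions 48–55; it anneals to the bottom strand with its 3' end pointing downstream toward position 55.
The 3' ends diverge (primer 1 extends toward position 1, primer 2 toward position 63), so the primers never converge on a shared product.

No product — the primers' 3' ends point away from each other.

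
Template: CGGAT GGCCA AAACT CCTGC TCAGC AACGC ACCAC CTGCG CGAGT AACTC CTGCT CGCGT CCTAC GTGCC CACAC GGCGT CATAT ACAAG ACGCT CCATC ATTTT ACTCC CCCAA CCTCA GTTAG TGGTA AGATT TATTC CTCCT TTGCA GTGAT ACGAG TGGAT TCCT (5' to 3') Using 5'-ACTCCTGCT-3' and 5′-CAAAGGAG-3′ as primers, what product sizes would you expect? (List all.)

The forward primer ACTCCTGCT matches the top strand at positions 13–21, 47–55.
The reverse primer's reverse complement is CTCCTTTG, matching at positions 141–148.
Each forward site pairs with the reverse site to give a product ending at position 148: sizes 136, 102 bp.

136 bp, 102 bp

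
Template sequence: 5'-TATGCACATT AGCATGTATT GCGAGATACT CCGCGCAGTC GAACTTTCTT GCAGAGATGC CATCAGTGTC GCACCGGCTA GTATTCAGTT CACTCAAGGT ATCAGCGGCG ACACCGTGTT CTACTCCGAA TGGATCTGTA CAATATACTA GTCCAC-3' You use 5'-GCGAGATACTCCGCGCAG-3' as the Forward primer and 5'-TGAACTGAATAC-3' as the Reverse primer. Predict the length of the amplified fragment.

The forward primer matches the template at positions 21–38.
Reverse complement of the reverse primer: GTATTCAGTTCA. This occurs on the top strand at positions 81–92.
Amplicon spans positions 21–92: 72 bp.

72 bp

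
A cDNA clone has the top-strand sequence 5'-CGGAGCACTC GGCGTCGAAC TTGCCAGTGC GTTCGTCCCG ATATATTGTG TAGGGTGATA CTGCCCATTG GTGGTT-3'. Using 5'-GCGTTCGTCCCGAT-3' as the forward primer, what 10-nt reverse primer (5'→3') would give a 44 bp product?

The forward primer binds at positions 29–42, so a 44 bp product ends at position 29 + 44 − 1 = 72.
The reverse primer anneals to the top strand over positions 63–72, i.e. to GCCCATTGGT.
Its sequence written 5'→3' is the reverse complement: ACCAATGGGC.

5'-ACCAATGGGC-3'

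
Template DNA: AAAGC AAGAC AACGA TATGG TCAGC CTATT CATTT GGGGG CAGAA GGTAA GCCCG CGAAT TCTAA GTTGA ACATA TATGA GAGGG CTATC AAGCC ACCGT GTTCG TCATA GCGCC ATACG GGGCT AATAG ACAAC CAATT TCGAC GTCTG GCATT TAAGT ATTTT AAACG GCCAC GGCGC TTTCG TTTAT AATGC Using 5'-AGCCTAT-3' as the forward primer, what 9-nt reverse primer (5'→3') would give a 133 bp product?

5'-AATGCCAGA-3'

The forward primer binds at positions 23–29, so a 133 bp product ends at position 23 + 133 − 1 = 155.
The reverse primer anneals to the top strand over positions 147–155, i.e. to TCTGGCATT.
Its sequence written 5'→3' is the reverse complement: AATGCCAGA.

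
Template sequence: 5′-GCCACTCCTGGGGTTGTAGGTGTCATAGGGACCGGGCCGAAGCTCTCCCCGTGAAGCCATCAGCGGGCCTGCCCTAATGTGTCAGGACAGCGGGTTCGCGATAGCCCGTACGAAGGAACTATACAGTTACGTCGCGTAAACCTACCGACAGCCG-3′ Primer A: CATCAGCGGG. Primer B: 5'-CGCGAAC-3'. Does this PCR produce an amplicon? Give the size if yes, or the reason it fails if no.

Yes — a 43 bp product.

Primer A (CATCAGCGGG) matches the top strand at positions 58–67; it acts as a forward primer.
Primer B's reverse complement is GTTCGCG, matching the top strand at positions 94–100; it acts as a reverse primer.
The 3' ends face each other across positions 58–100, giving a 43 bp product.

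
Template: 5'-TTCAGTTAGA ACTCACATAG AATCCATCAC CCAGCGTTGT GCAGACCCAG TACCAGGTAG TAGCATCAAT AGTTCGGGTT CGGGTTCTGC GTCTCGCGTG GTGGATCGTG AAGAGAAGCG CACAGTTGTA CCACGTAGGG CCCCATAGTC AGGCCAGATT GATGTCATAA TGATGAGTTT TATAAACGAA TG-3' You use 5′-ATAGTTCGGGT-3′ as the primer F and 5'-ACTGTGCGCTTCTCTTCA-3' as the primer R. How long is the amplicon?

58 bp

Scanning the template, ATAGTTCGGGT occurs at positions 69–79; this primer anneals to the bottom strand there with its 3' end pointing downstream.
The reverse primer's reverse complement is TGAAGAGAAGCGCACAGT, which matches the template at positions 109–126.
The product runs from position 69 to position 126, so its length is 126 − 69 + 1 = 58 bp.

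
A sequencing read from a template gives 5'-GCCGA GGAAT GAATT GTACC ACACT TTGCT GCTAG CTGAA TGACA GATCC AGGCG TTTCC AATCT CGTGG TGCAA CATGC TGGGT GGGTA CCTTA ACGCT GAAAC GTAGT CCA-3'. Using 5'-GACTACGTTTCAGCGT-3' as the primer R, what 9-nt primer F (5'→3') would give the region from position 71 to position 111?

5'-TGCAACATG-3'

The reverse primer's reverse complement ACGCTGAAACGTAGTC matches the template at positions 96–111; the product starts at position 71.
The forward primer is identical to the top strand over positions 71–79: TGCAACATG.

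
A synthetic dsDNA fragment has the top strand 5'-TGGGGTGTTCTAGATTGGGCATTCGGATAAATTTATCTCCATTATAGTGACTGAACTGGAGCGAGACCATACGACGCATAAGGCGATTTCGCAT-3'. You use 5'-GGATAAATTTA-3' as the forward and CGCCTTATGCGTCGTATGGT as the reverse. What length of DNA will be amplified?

Forward primer GGATAAATTTA is found on the top strand at positions 25–35.
Reverse complement of the reverse primer: ACCATACGACGCATAAGGCG. This occurs on the top strand at positions 66–85.
The product runs from position 25 to position 85, so its length is 85 − 25 + 1 = 61 bp.

61 bp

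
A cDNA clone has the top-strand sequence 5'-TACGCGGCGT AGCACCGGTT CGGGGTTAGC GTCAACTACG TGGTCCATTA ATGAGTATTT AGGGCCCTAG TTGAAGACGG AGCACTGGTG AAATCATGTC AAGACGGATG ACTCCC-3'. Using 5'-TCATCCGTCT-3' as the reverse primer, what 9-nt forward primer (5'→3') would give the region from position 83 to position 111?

The reverse primer's reverse complement AGACGGATGA matches the template at positions 102–111; the product starts at position 83.
The forward primer is identical to the top strand over positions 83–91: CACTGGTGA.

5'-CACTGGTGA-3'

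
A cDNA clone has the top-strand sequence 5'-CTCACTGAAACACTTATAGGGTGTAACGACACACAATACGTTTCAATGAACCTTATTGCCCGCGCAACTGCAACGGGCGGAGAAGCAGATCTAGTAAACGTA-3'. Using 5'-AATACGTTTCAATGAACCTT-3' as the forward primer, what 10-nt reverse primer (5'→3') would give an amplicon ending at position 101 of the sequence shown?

The forward primer binds at positions 35–54; the product's 3' end on the top strand is position 101.
The reverse primer anneals to the top strand over positions 92–101, i.e. to TAGTAAACGT.
Its sequence written 5'→3' is the reverse complement: ACGTTTACTA.

5'-ACGTTTACTA-3'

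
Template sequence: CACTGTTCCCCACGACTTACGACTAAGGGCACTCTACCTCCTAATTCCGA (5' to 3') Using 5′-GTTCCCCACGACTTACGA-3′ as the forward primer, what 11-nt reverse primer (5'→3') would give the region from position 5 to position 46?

5'-AATTAGGAGGT-3'

The product's 3' end on the top strand is position 46.
The reverse primer anneals to the top strand over positions 36–46, i.e. to ACCTCCTAATT.
Its sequence written 5'→3' is the reverse complement: AATTAGGAGGT.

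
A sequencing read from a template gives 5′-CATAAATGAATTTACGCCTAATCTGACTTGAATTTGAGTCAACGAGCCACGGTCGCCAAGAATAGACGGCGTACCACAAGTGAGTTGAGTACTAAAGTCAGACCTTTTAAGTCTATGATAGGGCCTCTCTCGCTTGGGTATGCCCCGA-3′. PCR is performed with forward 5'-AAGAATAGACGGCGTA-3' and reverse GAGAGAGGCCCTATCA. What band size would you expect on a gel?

74 bp

Forward primer AAGAATAGACGGCGTA is found on the top strand at positions 58–73.
Reverse complement of the reverse primer: TGATAGGGCCTCTCTC. This occurs on the top strand at positions 116–131.
The product runs from position 58 to position 131, so its length is 131 − 58 + 1 = 74 bp.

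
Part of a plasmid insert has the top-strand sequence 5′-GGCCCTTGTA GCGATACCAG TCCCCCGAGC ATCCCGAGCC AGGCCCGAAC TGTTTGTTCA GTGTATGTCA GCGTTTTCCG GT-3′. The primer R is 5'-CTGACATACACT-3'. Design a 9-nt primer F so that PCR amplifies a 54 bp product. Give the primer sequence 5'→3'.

5'-CAGTCCCCC-3'

The reverse primer's reverse complement AGTGTATGTCAG matches the template at positions 60–71, so the product ends at position 71.
A 54 bp product then starts at position 71 − 54 + 1 = 18.
The forward primer is identical to the top strand there: CAGTCCCCC.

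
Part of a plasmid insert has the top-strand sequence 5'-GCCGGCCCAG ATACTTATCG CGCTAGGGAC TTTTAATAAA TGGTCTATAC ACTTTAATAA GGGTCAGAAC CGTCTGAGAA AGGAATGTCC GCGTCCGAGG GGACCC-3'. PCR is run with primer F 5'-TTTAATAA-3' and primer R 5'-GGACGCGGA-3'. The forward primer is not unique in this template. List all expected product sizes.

65 bp, 44 bp

The forward primer TTTAATAA matches the top strand at positions 32–39, 53–60.
The reverse primer's reverse complement is TCCGCGTCC, matching at positions 88–96.
Each forward site pairs with the reverse site to give a product ending at position 96: sizes 65, 44 bp.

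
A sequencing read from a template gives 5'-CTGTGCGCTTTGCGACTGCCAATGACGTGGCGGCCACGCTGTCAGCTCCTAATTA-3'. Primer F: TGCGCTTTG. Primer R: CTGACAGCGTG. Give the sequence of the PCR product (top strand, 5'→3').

Scanning the template, TGCGCTTTG occurs at positions 4–12; this primer anneals to the bottom strand there with its 3' end pointing downstream.
Reverse complement of the reverse primer: CACGCTGTCAG. This occurs on the top strand at positions 35–45.
The product is the template from position 4 through 45 (42 bp).

5'-TGCGCTTTGCGACTGCCAATGACGTGGCGGCCACGCTGTCAG-3'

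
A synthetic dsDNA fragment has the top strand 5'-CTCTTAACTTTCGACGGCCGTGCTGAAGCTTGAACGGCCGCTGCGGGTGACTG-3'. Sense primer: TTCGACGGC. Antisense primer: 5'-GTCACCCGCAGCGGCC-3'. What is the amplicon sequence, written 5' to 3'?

The forward primer matches the template at positions 10–18.
The reverse primer's reverse complement is GGCCGCTGCGGGTGAC, which matches the template at positions 36–51.
The product is the template from position 10 through 51 (42 bp).

5'-TTCGACGGCCGTGCTGAAGCTTGAACGGCCGCTGCGGGTGAC-3'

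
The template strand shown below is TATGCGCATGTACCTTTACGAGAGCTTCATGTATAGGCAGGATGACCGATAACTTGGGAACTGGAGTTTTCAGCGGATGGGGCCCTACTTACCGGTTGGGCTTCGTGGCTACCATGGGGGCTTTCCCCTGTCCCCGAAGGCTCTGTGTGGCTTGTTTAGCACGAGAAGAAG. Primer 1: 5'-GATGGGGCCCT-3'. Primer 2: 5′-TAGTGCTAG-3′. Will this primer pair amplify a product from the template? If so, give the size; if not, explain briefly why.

Primer 2 (TAGTGCTAG) does not match the top strand, and its reverse complement CTAGCACTA does not match either.
With no annealing site for primer 2, no amplification occurs.

No product — primer 2 has no binding site in the template.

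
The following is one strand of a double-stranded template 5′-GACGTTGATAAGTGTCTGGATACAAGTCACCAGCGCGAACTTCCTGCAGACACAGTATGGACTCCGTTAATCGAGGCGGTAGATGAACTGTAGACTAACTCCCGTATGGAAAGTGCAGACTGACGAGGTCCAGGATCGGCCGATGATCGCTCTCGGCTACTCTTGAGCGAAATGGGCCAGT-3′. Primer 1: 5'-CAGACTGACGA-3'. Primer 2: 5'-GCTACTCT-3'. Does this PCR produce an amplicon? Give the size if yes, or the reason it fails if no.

No product — both primers anneal to the same strand and extend in the same direction.

Primer 1 (CAGACTGACGA) matches the top strand at positions 116–126 (3' end points downstream).
Primer 2 (GCTACTCT) also matches the top strand directly, at positions 156–163 — its reverse complement AGAGTAGC is not present.
Both primers anneal to the bottom strand with 3' ends pointing the same way, so neither can prime synthesis back toward the other.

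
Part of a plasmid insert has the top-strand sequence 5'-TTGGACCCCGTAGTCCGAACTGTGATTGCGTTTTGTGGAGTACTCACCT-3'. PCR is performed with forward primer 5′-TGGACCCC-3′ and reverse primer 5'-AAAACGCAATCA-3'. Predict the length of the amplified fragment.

The forward primer matches the template at positions 2–9.
Taking the reverse complement of AAAACGCAATCA gives TGATTGCGTTTT, found at positions 23–34 on the template; the primer anneals here to the top strand with its 3' end pointing upstream.
Amplicon spans positions 2–34: 33 bp.

33 bp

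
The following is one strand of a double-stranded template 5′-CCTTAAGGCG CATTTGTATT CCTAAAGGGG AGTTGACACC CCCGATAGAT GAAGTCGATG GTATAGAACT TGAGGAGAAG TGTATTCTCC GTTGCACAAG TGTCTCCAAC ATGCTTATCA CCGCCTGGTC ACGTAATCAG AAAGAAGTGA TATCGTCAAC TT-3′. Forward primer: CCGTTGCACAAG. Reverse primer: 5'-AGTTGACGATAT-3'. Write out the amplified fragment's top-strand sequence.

5'-CCGTTGCACAAGTGTCTCCAACATGCTTATCACCGCCTGGTCACGTAATCAGAAAGAAGTGATATCGTCAACT-3'

Forward primer CCGTTGCACAAG is found on the top strand at positions 89–100.
Taking the reverse complement of AGTTGACGATAT gives ATATCGTCAACT, found at positions 150–161 on the template; the primer anneals here to the top strand with its 3' end pointing upstream.
The product is the template from position 89 through 161 (73 bp).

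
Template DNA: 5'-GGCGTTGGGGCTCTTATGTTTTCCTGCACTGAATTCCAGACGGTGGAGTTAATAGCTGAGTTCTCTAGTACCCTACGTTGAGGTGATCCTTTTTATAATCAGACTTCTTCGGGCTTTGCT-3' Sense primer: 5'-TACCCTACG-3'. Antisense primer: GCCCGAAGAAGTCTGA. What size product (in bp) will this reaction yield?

46 bp

The forward primer matches the template at positions 69–77.
Reverse complement of the reverse primer: TCAGACTTCTTCGGGC. This occurs on the top strand at positions 99–114.
The product runs from position 69 to position 114, so its length is 114 − 69 + 1 = 46 bp.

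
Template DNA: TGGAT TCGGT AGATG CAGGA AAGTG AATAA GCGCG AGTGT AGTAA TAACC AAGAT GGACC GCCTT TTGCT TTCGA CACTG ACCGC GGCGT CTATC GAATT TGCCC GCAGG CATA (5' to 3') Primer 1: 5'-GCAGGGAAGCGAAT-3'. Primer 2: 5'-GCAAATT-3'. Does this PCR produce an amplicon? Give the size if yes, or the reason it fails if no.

Primer 1 (GCAGGGAAGCGAAT) does not match the top strand, and its reverse complement ATTCGCTTCCCTGC does not match either.
With no annealing site for primer 1, no amplification occurs.

No product — primer 1 has no binding site in the template.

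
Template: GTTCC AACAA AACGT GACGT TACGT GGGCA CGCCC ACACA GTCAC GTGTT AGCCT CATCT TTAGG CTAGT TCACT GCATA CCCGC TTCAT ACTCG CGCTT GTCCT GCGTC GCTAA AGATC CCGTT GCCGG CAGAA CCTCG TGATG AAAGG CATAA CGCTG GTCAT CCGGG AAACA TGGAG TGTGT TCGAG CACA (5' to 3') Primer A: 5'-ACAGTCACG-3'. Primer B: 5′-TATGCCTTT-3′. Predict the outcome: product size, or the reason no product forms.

Yes — a 117 bp product.

Primer A (ACAGTCACG) matches the top strand at positions 38–46; it acts as a forward primer.
Primer B's reverse complement is AAAGGCATA, matching the top strand at positions 146–154; it acts as a reverse primer.
The 3' ends face each other across positions 38–154, giving a 117 bp product.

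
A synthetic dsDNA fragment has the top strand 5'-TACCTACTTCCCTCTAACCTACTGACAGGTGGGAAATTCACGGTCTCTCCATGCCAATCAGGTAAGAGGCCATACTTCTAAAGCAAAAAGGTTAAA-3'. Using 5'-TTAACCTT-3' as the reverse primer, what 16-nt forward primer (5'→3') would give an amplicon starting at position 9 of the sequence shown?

5'-TCCCTCTAACCTACTG-3'

The reverse primer's reverse complement AAGGTTAA matches the template at positions 88–95; the product starts at position 9.
The forward primer is identical to the top strand over positions 9–24: TCCCTCTAACCTACTG.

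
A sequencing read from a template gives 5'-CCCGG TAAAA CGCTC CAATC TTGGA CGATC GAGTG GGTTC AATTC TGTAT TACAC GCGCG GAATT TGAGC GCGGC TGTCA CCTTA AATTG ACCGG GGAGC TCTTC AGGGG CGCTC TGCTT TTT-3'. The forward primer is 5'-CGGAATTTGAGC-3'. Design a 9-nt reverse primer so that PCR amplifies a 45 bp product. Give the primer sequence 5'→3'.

The forward primer binds at positions 59–70, so a 45 bp product ends at position 59 + 45 − 1 = 103.
The reverse primer anneals to the top strand over positions 95–103, i.e. to GGGAGCTCT.
Its sequence written 5'→3' is the reverse complement: AGAGCTCCC.

5'-AGAGCTCCC-3'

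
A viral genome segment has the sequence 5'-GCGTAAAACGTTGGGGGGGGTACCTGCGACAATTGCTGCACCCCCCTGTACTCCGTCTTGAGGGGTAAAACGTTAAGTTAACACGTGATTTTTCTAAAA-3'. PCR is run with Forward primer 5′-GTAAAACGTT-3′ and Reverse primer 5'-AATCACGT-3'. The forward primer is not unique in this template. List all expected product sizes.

The forward primer GTAAAACGTT matches the top strand at positions 3–12, 65–74.
The reverse primer's reverse complement is ACGTGATT, matching at positions 83–90.
Each forward site pairs with the reverse site to give a product ending at position 90: sizes 88, 26 bp.

88 bp, 26 bp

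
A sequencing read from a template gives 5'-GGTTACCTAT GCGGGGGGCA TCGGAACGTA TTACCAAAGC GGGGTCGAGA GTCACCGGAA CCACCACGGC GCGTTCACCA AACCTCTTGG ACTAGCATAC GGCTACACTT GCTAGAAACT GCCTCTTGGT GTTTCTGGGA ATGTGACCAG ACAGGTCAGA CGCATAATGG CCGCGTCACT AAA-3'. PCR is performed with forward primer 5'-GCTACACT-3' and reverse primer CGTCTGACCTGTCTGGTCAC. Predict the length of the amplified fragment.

61 bp

Scanning the template, GCTACACT occurs at positions 102–109; this primer anneals to the bottom strand there with its 3' end pointing downstream.
Reverse complement of the reverse primer: GTGACCAGACAGGTCAGACG. This occurs on the top strand at positions 143–162.
The product runs from position 102 to position 162, so its length is 162 − 102 + 1 = 61 bp.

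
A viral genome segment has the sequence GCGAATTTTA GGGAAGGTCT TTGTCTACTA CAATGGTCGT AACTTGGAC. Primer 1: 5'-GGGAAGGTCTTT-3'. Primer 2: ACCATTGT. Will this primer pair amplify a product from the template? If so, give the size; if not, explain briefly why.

Primer 1 (GGGAAGGTCTTT) matches the top strand at positions 11–22; it acts as a forward primer.
Primer 2's reverse complement is ACAATGGT, matching the top strand at positions 30–37; it acts as a reverse primer.
The 3' ends face each other across positions 11–37, giving a 27 bp product.

Yes — a 27 bp product.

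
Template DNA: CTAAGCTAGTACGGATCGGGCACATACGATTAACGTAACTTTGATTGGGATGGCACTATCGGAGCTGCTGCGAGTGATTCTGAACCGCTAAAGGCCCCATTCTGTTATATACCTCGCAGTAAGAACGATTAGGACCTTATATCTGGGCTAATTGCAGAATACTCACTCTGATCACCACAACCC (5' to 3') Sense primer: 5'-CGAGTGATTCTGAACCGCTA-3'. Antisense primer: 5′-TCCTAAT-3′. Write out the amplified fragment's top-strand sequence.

Scanning the template, CGAGTGATTCTGAACCGCTA occurs at positions 71–90; this primer anneals to the bottom strand there with its 3' end pointing downstream.
The reverse primer's reverse complement is ATTAGGA, which matches the template at positions 128–134.
The product is the template from position 71 through 134 (64 bp).

5'-CGAGTGATTCTGAACCGCTAAAGGCCCCATTCTGTTATATACCTCGCAGTAAGAACGATTAGGA-3'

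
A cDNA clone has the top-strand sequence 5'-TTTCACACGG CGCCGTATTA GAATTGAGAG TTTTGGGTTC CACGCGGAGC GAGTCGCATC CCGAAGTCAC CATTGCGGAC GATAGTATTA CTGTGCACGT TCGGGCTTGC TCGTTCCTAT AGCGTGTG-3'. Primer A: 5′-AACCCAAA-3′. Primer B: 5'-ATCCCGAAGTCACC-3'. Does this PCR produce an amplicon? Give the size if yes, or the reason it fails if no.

Primer A (AACCCAAA) has reverse complement TTTGGGTT, which matches the top strand at positions 32–39; primer A anneals to the top strand there with its 3' end pointing upstream toward position 32.
Primer B (ATCCCGAAGTCACC) matches the top strand directly at positions 58–71; it anneals to the bottom strand with its 3' end pointing downstream toward position 71.
The 3' ends diverge (primer A extends toward position 1, primer B toward position 128), so the primers never converge on a shared product.

No product — the primers' 3' ends point away from each other.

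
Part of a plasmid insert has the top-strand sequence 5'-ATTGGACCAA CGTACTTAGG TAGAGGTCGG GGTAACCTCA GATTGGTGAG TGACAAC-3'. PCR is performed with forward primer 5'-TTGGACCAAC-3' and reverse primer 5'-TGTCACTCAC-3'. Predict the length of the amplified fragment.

Forward primer TTGGACCAAC is found on the top strand at positions 2–11.
Taking the reverse complement of TGTCACTCAC gives GTGAGTGACA, found at positions 46–55 on the template; the primer anneals here to the top strand with its 3' end pointing upstream.
Product length = (reverse-primer end) − (forward-primer start) + 1 = 55 − 2 + 1 = 54 bp.

54 bp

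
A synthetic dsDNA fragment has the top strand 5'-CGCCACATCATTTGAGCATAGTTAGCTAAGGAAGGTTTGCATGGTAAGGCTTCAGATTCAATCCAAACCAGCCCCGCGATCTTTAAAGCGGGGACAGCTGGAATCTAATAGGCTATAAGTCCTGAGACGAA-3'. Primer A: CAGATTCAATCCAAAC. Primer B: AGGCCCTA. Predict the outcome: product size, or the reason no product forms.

No product — primer B has no binding site in the template.

Primer B (AGGCCCTA) does not match the top strand, and its reverse complement TAGGGCCT does not match either.
With no annealing site for primer B, no amplification occurs.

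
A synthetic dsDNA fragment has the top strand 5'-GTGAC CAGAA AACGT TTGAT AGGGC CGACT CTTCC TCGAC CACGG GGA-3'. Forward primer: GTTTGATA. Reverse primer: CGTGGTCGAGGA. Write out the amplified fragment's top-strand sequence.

5'-GTTTGATAGGGCCGACTCTTCCTCGACCACG-3'

The forward primer matches the template at positions 14–21.
The reverse primer's reverse complement is TCCTCGACCACG, which matches the template at positions 33–44.
The product is the template from position 14 through 44 (31 bp).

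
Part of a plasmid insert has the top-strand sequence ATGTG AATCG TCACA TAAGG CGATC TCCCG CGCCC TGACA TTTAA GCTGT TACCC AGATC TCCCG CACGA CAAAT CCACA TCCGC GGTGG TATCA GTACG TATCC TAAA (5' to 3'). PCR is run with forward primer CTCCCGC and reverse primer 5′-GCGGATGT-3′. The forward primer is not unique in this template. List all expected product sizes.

61 bp, 26 bp

The forward primer CTCCCGC matches the top strand at positions 25–31, 60–66.
The reverse primer's reverse complement is ACATCCGC, matching at positions 78–85.
Each forward site pairs with the reverse site to give a product ending at position 85: sizes 61, 26 bp.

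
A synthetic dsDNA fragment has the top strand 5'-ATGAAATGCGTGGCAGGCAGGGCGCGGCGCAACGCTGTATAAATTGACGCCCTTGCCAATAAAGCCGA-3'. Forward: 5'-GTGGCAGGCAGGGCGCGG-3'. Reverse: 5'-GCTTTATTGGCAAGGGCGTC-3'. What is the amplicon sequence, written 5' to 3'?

5'-GTGGCAGGCAGGGCGCGGCGCAACGCTGTATAAATTGACGCCCTTGCCAATAAAGC-3'

Forward primer GTGGCAGGCAGGGCGCGG is found on the top strand at positions 10–27.
The reverse primer's reverse complement is GACGCCCTTGCCAATAAAGC, which matches the template at positions 46–65.
The product is the template from position 10 through 65 (56 bp).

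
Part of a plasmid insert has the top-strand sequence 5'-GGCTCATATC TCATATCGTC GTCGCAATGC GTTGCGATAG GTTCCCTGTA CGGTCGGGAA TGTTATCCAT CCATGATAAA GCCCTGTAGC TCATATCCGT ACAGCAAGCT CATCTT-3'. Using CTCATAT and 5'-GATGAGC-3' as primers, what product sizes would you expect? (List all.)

The forward primer CTCATAT matches the top strand at positions 3–9, 10–16, 90–96.
The reverse primer's reverse complement is GCTCATC, matching at positions 108–114.
Each forward site pairs with the reverse site to give a product ending at position 114: sizes 112, 105, 25 bp.

112 bp, 105 bp, 25 bp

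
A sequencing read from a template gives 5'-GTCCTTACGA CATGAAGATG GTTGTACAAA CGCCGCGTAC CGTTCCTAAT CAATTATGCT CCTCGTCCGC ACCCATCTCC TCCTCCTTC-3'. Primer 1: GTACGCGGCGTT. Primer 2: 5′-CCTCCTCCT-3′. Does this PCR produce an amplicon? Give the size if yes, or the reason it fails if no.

No product — the primers' 3' ends point away from each other.

Primer 1 (GTACGCGGCGTT) has reverse complement AACGCCGCGTAC, which matches the top strand at positions 29–40; primer 1 anneals to the top strand there with its 3' end pointing upstream toward position 29.
Primer 2 (CCTCCTCCT) matches the top strand directly at positions 79–87; it anneals to the bottom strand with its 3' end pointing downstream toward position 87.
The 3' ends diverge (primer 1 extends toward position 1, primer 2 toward position 89), so the primers never converge on a shared product.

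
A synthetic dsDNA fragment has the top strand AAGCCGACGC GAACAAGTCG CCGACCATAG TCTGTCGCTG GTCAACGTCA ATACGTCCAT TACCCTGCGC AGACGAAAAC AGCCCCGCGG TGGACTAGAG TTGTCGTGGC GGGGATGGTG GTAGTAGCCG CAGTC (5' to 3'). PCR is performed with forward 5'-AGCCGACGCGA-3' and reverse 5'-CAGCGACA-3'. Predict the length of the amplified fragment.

Scanning the template, AGCCGACGCGA occurs at positions 2–12; this primer anneals to the bottom strand there with its 3' end pointing downstream.
Taking the reverse complement of CAGCGACA gives TGTCGCTG, found at positions 33–40 on the template; the primer anneals here to the top strand with its 3' end pointing upstream.
Product length = (reverse-primer end) − (forward-primer start) + 1 = 40 − 2 + 1 = 39 bp.

39 bp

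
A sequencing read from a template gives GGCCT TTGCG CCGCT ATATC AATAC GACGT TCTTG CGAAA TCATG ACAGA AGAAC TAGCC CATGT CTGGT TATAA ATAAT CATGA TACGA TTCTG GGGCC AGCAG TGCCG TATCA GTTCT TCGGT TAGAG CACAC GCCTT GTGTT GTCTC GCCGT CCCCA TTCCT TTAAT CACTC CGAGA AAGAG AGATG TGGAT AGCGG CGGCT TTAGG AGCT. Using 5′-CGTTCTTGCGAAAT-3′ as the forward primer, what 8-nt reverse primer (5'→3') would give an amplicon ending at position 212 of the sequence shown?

5'-CTCCTAAA-3'

The forward primer binds at positions 28–41; the product's 3' end on the top strand is position 212.
The reverse primer anneals to the top strand over positions 205–212, i.e. to TTTAGGAG.
Its sequence written 5'→3' is the reverse complement: CTCCTAAA.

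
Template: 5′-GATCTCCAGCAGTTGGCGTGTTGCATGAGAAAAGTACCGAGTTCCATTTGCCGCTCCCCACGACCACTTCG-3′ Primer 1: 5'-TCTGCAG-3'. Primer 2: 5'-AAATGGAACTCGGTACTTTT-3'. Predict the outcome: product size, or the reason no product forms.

Primer 1 (TCTGCAG) does not match the top strand, and its reverse complement CTGCAGA does not match either.
With no annealing site for primer 1, no amplification occurs.

No product — primer 1 has no binding site in the template.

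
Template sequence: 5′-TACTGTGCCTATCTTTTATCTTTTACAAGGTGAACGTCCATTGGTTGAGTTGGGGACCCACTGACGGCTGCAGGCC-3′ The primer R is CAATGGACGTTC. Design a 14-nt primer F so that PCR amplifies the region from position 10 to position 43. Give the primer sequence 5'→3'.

5'-TATCTTTTATCTTT-3'

The reverse primer's reverse complement GAACGTCCATTG matches the template at positions 32–43; the product starts at position 10.
The forward primer is identical to the top strand over positions 10–23: TATCTTTTATCTTT.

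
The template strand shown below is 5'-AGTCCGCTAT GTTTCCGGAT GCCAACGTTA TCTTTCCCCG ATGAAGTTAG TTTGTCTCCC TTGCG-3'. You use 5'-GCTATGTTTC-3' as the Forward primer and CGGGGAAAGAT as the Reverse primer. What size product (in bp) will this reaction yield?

35 bp

Scanning the template, GCTATGTTTC occurs at positions 6–15; this primer anneals to the bottom strand there with its 3' end pointing downstream.
The reverse primer's reverse complement is ATCTTTCCCCG, which matches the template at positions 30–40.
Product length = (reverse-primer end) − (forward-primer start) + 1 = 40 − 6 + 1 = 35 bp.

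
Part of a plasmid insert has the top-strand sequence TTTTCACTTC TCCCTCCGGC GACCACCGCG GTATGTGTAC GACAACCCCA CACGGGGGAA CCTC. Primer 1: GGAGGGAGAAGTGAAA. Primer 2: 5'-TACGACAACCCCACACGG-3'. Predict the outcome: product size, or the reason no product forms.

No product — the primers' 3' ends point away from each other.

Primer 1 (GGAGGGAGAAGTGAAA) has reverse complement TTTCACTTCTCCCTCC, which matches the top strand at positions 2–17; primer 1 anneals to the top strand there with its 3' end pointing upstream toward position 2.
Primer 2 (TACGACAACCCCACACGG) matches the top strand directly at positions 38–55; it anneals to the bottom strand with its 3' end pointing downstream toward position 55.
The 3' ends diverge (primer 1 extends toward position 1, primer 2 toward position 64), so the primers never converge on a shared product.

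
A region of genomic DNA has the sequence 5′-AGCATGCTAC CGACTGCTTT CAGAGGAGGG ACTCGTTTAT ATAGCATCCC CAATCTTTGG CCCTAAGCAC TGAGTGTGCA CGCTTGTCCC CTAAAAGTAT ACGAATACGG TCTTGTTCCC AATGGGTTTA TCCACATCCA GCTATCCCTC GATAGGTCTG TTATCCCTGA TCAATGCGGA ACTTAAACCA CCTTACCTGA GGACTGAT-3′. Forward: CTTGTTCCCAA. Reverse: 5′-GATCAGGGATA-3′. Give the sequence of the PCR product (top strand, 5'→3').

5'-CTTGTTCCCAATGGGTTTATCCACATCCAGCTATCCCTCGATAGGTCTGTTATCCCTGATC-3'

Forward primer CTTGTTCCCAA is found on the top strand at positions 112–122.
Reverse complement of the reverse primer: TATCCCTGATC. This occurs on the top strand at positions 162–172.
The product is the template from position 112 through 172 (61 bp).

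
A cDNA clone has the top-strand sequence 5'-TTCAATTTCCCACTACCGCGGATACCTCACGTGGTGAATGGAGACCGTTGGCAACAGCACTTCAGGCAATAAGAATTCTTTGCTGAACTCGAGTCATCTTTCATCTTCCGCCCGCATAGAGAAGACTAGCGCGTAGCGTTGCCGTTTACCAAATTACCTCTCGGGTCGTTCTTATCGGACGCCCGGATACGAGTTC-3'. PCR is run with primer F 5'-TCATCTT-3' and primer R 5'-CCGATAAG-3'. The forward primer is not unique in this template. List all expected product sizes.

85 bp, 78 bp

The forward primer TCATCTT matches the top strand at positions 94–100, 101–107.
The reverse primer's reverse complement is CTTATCGG, matching at positions 171–178.
Each forward site pairs with the reverse site to give a product ending at position 178: sizes 85, 78 bp.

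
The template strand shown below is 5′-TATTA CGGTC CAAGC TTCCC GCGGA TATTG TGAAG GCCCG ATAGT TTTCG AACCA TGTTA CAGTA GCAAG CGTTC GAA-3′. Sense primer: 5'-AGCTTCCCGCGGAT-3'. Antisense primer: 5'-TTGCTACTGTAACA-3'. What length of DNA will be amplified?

57 bp

Scanning the template, AGCTTCCCGCGGAT occurs at positions 13–26; this primer anneals to the bottom strand there with its 3' end pointing downstream.
Reverse complement of the reverse primer: TGTTACAGTAGCAA. This occurs on the top strand at positions 56–69.
The product runs from position 13 to position 69, so its length is 69 − 13 + 1 = 57 bp.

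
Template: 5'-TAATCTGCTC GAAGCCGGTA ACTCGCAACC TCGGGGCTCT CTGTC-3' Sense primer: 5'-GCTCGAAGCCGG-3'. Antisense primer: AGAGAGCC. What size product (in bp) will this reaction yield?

36 bp

The forward primer matches the template at positions 7–18.
Taking the reverse complement of AGAGAGCC gives GGCTCTCT, found at positions 35–42 on the template; the primer anneals here to the top strand with its 3' end pointing upstream.
Product length = (reverse-primer end) − (forward-primer start) + 1 = 42 − 7 + 1 = 36 bp.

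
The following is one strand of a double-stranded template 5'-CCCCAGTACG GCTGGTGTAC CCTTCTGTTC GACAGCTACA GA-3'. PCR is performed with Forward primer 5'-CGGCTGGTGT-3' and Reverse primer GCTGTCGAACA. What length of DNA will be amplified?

28 bp

Forward primer CGGCTGGTGT is found on the top strand at positions 9–18.
Taking the reverse complement of GCTGTCGAACA gives TGTTCGACAGC, found at positions 26–36 on the template; the primer anneals here to the top strand with its 3' end pointing upstream.
The product runs from position 9 to position 36, so its length is 36 − 9 + 1 = 28 bp.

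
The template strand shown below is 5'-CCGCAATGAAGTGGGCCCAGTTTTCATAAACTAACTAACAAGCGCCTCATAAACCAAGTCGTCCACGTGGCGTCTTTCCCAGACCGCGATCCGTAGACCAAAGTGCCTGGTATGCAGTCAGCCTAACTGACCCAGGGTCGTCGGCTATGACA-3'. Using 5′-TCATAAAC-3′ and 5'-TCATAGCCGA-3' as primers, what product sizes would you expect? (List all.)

The forward primer TCATAAAC matches the top strand at positions 24–31, 47–54.
The reverse primer's reverse complement is TCGGCTATGA, matching at positions 141–150.
Each forward site pairs with the reverse site to give a product ending at position 150: sizes 127, 104 bp.

127 bp, 104 bp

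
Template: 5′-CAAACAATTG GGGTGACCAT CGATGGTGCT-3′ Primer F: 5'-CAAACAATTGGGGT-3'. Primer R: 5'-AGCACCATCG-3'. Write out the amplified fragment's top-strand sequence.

5'-CAAACAATTGGGGTGACCATCGATGGTGCT-3'

Forward primer CAAACAATTGGGGT is found on the top strand at positions 1–14.
The reverse primer's reverse complement is CGATGGTGCT, which matches the template at positions 21–30.
The product is the template from position 1 through 30 (30 bp).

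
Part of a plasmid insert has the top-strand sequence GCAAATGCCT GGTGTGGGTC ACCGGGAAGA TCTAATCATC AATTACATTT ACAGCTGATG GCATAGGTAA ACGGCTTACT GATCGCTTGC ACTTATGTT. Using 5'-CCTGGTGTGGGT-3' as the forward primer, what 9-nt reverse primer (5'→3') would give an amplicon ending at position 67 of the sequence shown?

The forward primer binds at positions 8–19; the product's 3' end on the top strand is position 67.
The reverse primer anneals to the top strand over positions 59–67, i.e. to TGGCATAGG.
Its sequence written 5'→3' is the reverse complement: CCTATGCCA.

5'-CCTATGCCA-3'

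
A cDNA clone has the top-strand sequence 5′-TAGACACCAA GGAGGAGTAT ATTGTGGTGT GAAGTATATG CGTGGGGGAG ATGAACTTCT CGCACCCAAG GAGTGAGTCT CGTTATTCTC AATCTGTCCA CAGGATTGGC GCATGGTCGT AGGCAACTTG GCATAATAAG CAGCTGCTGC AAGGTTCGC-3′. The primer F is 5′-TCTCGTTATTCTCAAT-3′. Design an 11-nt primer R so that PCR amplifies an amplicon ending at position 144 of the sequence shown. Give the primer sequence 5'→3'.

5'-GCTGCTTATTA-3'

The forward primer binds at positions 78–93; the product's 3' end on the top strand is position 144.
The reverse primer anneals to the top strand over positions 134–144, i.e. to TAATAAGCAGC.
Its sequence written 5'→3' is the reverse complement: GCTGCTTATTA.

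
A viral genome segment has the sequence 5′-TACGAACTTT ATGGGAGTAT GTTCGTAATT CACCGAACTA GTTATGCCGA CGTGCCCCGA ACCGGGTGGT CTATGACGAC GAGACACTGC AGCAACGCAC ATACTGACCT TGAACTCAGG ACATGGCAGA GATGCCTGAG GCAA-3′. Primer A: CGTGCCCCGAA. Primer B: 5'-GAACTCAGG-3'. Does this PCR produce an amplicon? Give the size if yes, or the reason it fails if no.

Primer A (CGTGCCCCGAA) matches the top strand at positions 51–61 (3' end points downstream).
Primer B (GAACTCAGG) also matches the top strand directly, at positions 112–120 — its reverse complement CCTGAGTTC is not present.
Both primers anneal to the bottom strand with 3' ends pointing the same way, so neither can prime synthesis back toward the other.

No product — both primers anneal to the same strand and extend in the same direction.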